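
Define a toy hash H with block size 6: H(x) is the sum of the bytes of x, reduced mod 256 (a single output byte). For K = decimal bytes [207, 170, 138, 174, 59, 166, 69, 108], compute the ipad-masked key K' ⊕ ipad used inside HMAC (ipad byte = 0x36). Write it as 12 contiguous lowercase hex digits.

753636363636

Key decimal bytes [207, 170, 138, 174, 59, 166, 69, 108] = cf aa 8a ae 3b a6 45 6c is 8 bytes > B = 6, so hash it first: H(key) = 43, then zero-pad to 6 bytes: K' = 43 00 00 00 00 00.
XOR each byte with 0x36: 43⊕36=75, 00⊕36=36, 00⊕36=36, 00⊕36=36, 00⊕36=36, 00⊕36=36.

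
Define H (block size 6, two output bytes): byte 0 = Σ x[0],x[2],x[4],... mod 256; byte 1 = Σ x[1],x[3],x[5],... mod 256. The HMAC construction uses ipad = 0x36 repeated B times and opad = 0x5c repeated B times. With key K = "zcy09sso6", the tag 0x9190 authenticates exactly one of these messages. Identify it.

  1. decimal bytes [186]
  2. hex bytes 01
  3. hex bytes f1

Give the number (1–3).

2

Key "zcy09sso6" = 7a 63 79 30 39 73 73 6f 36 is 9 bytes > B = 6, so hash it first: H(key) = d5 75, then zero-pad to 6 bytes: K' = d5 75 00 00 00 00.
K' ⊕ ipad = e3 43 36 36 36 36; K' ⊕ opad = 89 29 5c 5c 5c 5c.
m1: inner = H(e3 43 36 36 36 36 ba) = 09 af; tag = H(89 29 5c 5c 5c 5c 09 af) = 4a90
m2: inner = H(e3 43 36 36 36 36 01) = 50 af; tag = H(89 29 5c 5c 5c 5c 50 af) = 9190 ← matches
m3: inner = H(e3 43 36 36 36 36 f1) = 40 af; tag = H(89 29 5c 5c 5c 5c 40 af) = 8190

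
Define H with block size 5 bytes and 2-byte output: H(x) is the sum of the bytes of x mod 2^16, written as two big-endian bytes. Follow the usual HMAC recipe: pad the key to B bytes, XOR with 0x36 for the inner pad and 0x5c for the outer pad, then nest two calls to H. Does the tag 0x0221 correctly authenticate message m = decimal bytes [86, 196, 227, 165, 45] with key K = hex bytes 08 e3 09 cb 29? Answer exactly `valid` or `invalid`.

invalid

Key hex bytes 08 e3 09 cb 29 is exactly B = 5 bytes: K' = 08 e3 09 cb 29.
K' ⊕ ipad = 3e d5 3f fd 1f; K' ⊕ opad = 54 bf 55 97 75.
Inner hash: sum = 62+213+63+253+31+86+196+227+165+45 = 1341 → 05 3d.
Outer hash (recomputed tag): sum = 84+191+85+151+117+5+61 = 694 → 02 b6.
Recomputed tag = 02b6; claimed = 0221 → mismatch.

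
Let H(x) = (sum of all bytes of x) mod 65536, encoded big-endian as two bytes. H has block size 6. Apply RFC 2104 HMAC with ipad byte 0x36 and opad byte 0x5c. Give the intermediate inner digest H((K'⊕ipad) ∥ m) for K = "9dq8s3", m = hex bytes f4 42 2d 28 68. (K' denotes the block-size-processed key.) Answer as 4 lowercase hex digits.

02f3

Key "9dq8s3" = 39 64 71 38 73 33 is exactly B = 6 bytes: K' = 39 64 71 38 73 33.
K' ⊕ ipad = 0f 52 47 0e 45 05.
Inner input = 0f 52 47 0e 45 05 ∥ f4 42 2d 28 68.
Inner hash: sum = 15+82+71+14+69+5+244+66+45+40+104 = 755 → 02 f3.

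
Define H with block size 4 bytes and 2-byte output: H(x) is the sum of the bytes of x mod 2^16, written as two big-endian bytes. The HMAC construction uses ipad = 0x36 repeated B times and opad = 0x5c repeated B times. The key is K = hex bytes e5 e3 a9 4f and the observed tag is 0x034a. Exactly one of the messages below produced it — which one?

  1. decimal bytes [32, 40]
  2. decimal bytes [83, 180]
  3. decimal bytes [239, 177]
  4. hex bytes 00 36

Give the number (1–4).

Key hex bytes e5 e3 a9 4f is exactly B = 4 bytes: K' = e5 e3 a9 4f.
K' ⊕ ipad = d3 d5 9f 79; K' ⊕ opad = b9 bf f5 13.
m1: inner = H(d3 d5 9f 79 20 28) = 03 08; tag = H(b9 bf f5 13 03 08) = 028b
m2: inner = H(d3 d5 9f 79 53 b4) = 03 c7; tag = H(b9 bf f5 13 03 c7) = 034a ← matches
m3: inner = H(d3 d5 9f 79 ef b1) = 04 60; tag = H(b9 bf f5 13 04 60) = 02e4
m4: inner = H(d3 d5 9f 79 00 36) = 02 f6; tag = H(b9 bf f5 13 02 f6) = 0378

2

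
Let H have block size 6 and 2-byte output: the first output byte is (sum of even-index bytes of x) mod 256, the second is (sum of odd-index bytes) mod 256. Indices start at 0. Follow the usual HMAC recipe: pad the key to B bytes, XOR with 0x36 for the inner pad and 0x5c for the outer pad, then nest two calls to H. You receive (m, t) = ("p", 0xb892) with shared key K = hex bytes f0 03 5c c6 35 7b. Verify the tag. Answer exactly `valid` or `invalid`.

valid

Key hex bytes f0 03 5c c6 35 7b is exactly B = 6 bytes: K' = f0 03 5c c6 35 7b.
K' ⊕ ipad = c6 35 6a f0 03 4d; K' ⊕ opad = ac 5f 00 9a 69 27.
Inner hash: even-index sum = 419 mod 256 = 163; odd-index sum = 370 mod 256 = 114 → a3 72.
Outer hash (recomputed tag): even-index sum = 440 mod 256 = 184; odd-index sum = 402 mod 256 = 146 → b8 92.
Recomputed tag = b892; claimed = b892 → match.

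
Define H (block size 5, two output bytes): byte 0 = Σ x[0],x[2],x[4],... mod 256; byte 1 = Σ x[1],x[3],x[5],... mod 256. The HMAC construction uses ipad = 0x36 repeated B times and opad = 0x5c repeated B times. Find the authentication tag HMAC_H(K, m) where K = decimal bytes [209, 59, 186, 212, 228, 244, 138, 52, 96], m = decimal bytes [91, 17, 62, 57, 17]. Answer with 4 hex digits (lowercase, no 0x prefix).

9eec

Key decimal bytes [209, 59, 186, 212, 228, 244, 138, 52, 96] = d1 3b ba d4 e4 f4 8a 34 60 is 9 bytes > B = 5, so hash it first: H(key) = 59 37, then zero-pad to 5 bytes: K' = 59 37 00 00 00.
K' ⊕ ipad = 6f 01 36 36 36.  K' ⊕ opad = 05 6b 5c 5c 5c.
Inner input = (K'⊕ipad) ∥ m = 6f 01 36 36 36 ∥ 5b 11 3e 39 11.
Inner hash: even-index sum = 293 mod 256 = 37; odd-index sum = 225 mod 256 = 225 → 25 e1.
Outer input = (K'⊕opad) ∥ inner = 05 6b 5c 5c 5c ∥ 25 e1.
Outer hash (tag): even-index sum = 414 mod 256 = 158; odd-index sum = 236 mod 256 = 236 → 9e ec.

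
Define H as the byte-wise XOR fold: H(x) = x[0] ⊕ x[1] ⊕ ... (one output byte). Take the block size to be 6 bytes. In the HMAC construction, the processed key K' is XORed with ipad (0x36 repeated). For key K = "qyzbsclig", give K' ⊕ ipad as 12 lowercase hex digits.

543636363636

Key "qyzbsclig" = 71 79 7a 62 73 63 6c 69 67 is 9 bytes > B = 6, so hash it first: H(key) = 62, then zero-pad to 6 bytes: K' = 62 00 00 00 00 00.
XOR each byte with 0x36: 62⊕36=54, 00⊕36=36, 00⊕36=36, 00⊕36=36, 00⊕36=36, 00⊕36=36.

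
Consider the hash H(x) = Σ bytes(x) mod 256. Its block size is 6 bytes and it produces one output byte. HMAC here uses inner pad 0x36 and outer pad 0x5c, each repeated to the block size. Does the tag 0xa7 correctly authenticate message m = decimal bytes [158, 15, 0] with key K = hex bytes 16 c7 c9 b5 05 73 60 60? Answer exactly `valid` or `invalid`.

invalid

Key hex bytes 16 c7 c9 b5 05 73 60 60 is 8 bytes > B = 6, so hash it first: H(key) = 93, then zero-pad to 6 bytes: K' = 93 00 00 00 00 00.
K' ⊕ ipad = a5 36 36 36 36 36; K' ⊕ opad = cf 5c 5c 5c 5c 5c.
Inner hash: sum = 165+54+54+54+54+54+158+15+0 = 608; mod 256 = 96 → 60.
Outer hash (recomputed tag): sum = 207+92+92+92+92+92+96 = 763; mod 256 = 251 → fb.
Recomputed tag = fb; claimed = a7 → mismatch.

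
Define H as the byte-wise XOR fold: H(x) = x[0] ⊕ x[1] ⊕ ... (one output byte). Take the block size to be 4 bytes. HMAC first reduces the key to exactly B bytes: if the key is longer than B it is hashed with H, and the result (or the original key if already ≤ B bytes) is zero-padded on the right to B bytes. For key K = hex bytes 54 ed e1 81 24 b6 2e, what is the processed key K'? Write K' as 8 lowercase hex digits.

|K| = 7 > B = 4, so first hash the key.
H(K): XOR 54⊕ed⊕e1⊕81⊕24⊕b6⊕2e = 65.
Zero-pad H(K) = 65 to 4 bytes: K' = 65 00 00 00.

65000000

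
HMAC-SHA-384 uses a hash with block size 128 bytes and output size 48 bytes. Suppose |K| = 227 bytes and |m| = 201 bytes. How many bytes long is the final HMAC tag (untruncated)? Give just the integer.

The tag is one SHA-384 digest: 48 bytes.

48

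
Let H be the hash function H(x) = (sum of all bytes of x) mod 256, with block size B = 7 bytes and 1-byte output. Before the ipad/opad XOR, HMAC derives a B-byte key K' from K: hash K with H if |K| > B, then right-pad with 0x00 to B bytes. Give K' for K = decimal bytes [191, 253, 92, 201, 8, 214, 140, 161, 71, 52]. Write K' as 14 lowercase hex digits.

|K| = 10 > B = 7, so first hash the key.
H(K): sum = 191+253+92+201+8+214+140+161+71+52 = 1383; mod 256 = 103 → 67.
Zero-pad H(K) = 67 to 7 bytes: K' = 67 00 00 00 00 00 00.

67000000000000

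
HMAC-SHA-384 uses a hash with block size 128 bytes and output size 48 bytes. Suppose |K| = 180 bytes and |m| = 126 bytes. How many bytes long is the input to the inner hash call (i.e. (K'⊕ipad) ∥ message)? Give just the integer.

Key is 180 > 128 bytes, so it is hashed to 48 bytes then zero-padded to 128: |K'| = 128.
Inner input = (K'⊕ipad) ∥ m → 128 + 126 = 254 bytes.

254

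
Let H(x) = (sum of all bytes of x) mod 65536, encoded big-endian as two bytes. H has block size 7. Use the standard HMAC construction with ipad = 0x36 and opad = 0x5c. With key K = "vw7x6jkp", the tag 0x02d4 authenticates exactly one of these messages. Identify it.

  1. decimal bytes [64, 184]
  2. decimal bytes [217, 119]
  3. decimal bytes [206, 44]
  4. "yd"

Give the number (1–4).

1

Key "vw7x6jkp" = 76 77 37 78 36 6a 6b 70 is 8 bytes > B = 7, so hash it first: H(key) = 03 17, then zero-pad to 7 bytes: K' = 03 17 00 00 00 00 00.
K' ⊕ ipad = 35 21 36 36 36 36 36; K' ⊕ opad = 5f 4b 5c 5c 5c 5c 5c.
m1: inner = H(35 21 36 36 36 36 36 40 b8) = 02 5c; tag = H(5f 4b 5c 5c 5c 5c 5c 02 5c) = 02d4 ← matches
m2: inner = H(35 21 36 36 36 36 36 d9 77) = 02 b4; tag = H(5f 4b 5c 5c 5c 5c 5c 02 b4) = 032c
m3: inner = H(35 21 36 36 36 36 36 ce 2c) = 02 5e; tag = H(5f 4b 5c 5c 5c 5c 5c 02 5e) = 02d6
m4: inner = H(35 21 36 36 36 36 36 79 64) = 02 41; tag = H(5f 4b 5c 5c 5c 5c 5c 02 41) = 02b9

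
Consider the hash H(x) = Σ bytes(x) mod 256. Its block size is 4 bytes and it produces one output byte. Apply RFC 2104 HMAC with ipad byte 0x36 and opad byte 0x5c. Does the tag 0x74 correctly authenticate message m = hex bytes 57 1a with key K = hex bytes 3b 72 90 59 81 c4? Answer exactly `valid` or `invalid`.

Key hex bytes 3b 72 90 59 81 c4 is 6 bytes > B = 4, so hash it first: H(key) = db, then zero-pad to 4 bytes: K' = db 00 00 00.
K' ⊕ ipad = ed 36 36 36; K' ⊕ opad = 87 5c 5c 5c.
Inner hash: sum = 237+54+54+54+87+26 = 512; mod 256 = 0 → 00.
Outer hash (recomputed tag): sum = 135+92+92+92+0 = 411; mod 256 = 155 → 9b.
Recomputed tag = 9b; claimed = 74 → mismatch.

invalid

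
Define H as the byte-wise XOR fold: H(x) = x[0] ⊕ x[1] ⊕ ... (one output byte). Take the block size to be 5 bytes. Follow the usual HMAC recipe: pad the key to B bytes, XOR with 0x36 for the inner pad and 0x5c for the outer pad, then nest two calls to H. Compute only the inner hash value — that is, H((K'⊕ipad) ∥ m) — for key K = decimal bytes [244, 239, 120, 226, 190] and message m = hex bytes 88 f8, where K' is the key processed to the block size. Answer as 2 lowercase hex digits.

79

Key decimal bytes [244, 239, 120, 226, 190] = f4 ef 78 e2 be is exactly B = 5 bytes: K' = f4 ef 78 e2 be.
K' ⊕ ipad = c2 d9 4e d4 88.
Inner input = c2 d9 4e d4 88 ∥ 88 f8.
Inner hash: XOR c2⊕d9⊕4e⊕d4⊕88⊕88⊕f8 = 79.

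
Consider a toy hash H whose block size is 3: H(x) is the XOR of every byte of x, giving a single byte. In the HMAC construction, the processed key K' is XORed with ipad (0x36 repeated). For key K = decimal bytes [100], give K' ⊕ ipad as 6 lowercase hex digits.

523636

Key decimal bytes [100] = 64 is 1 byte ≤ B = 3; zero-pad to 3 bytes: K' = 64 00 00.
XOR each byte with 0x36: 64⊕36=52, 00⊕36=36, 00⊕36=36.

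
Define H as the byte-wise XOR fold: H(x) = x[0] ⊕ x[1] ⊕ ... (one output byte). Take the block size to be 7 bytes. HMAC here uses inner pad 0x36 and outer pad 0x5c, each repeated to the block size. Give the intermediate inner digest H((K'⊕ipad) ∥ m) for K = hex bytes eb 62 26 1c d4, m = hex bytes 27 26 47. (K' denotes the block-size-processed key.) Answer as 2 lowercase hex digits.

Key hex bytes eb 62 26 1c d4 is 5 bytes ≤ B = 7; zero-pad to 7 bytes: K' = eb 62 26 1c d4 00 00.
K' ⊕ ipad = dd 54 10 2a e2 36 36.
Inner input = dd 54 10 2a e2 36 36 ∥ 27 26 47.
Inner hash: XOR dd⊕54⊕10⊕2a⊕e2⊕36⊕36⊕27⊕26⊕47 = 17.

17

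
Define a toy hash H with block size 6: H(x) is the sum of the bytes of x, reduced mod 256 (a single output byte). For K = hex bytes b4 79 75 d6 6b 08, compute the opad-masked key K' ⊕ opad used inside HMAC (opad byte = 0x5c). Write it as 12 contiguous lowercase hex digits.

e825298a3754

Key hex bytes b4 79 75 d6 6b 08 is exactly B = 6 bytes: K' = b4 79 75 d6 6b 08.
XOR each byte with 0x5c: b4⊕5c=e8, 79⊕5c=25, 75⊕5c=29, d6⊕5c=8a, 6b⊕5c=37, 08⊕5c=54.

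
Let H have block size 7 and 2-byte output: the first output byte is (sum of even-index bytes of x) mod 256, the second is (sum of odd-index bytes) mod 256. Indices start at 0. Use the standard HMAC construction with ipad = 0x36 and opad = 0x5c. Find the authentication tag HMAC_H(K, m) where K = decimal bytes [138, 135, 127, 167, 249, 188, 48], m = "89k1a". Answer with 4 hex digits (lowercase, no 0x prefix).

dafa

Key decimal bytes [138, 135, 127, 167, 249, 188, 48] = 8a 87 7f a7 f9 bc 30 is exactly B = 7 bytes: K' = 8a 87 7f a7 f9 bc 30.
K' ⊕ ipad = bc b1 49 91 cf 8a 06.  K' ⊕ opad = d6 db 23 fb a5 e0 6c.
Inner input = (K'⊕ipad) ∥ m = bc b1 49 91 cf 8a 06 ∥ 38 39 6b 31 61.
Inner hash: even-index sum = 580 mod 256 = 68; odd-index sum = 720 mod 256 = 208 → 44 d0.
Outer input = (K'⊕opad) ∥ inner = d6 db 23 fb a5 e0 6c ∥ 44 d0.
Outer hash (tag): even-index sum = 730 mod 256 = 218; odd-index sum = 762 mod 256 = 250 → da fa.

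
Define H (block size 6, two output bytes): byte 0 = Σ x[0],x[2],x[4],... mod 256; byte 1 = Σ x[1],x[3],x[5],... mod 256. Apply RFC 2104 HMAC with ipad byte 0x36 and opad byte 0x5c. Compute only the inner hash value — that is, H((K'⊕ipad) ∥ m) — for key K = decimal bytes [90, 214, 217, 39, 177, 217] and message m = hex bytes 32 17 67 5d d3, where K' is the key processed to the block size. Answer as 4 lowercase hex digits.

Key decimal bytes [90, 214, 217, 39, 177, 217] = 5a d6 d9 27 b1 d9 is exactly B = 6 bytes: K' = 5a d6 d9 27 b1 d9.
K' ⊕ ipad = 6c e0 ef 11 87 ef.
Inner input = 6c e0 ef 11 87 ef ∥ 32 17 67 5d d3.
Inner hash: even-index sum = 846 mod 256 = 78; odd-index sum = 596 mod 256 = 84 → 4e 54.

4e54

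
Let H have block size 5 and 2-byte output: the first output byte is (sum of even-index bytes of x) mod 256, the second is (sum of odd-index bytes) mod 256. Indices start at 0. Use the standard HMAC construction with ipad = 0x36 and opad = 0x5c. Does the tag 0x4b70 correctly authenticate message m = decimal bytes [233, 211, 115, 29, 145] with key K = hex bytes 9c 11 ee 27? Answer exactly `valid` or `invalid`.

Key hex bytes 9c 11 ee 27 is 4 bytes ≤ B = 5; zero-pad to 5 bytes: K' = 9c 11 ee 27 00.
K' ⊕ ipad = aa 27 d8 11 36; K' ⊕ opad = c0 4d b2 7b 5c.
Inner hash: even-index sum = 680 mod 256 = 168; odd-index sum = 549 mod 256 = 37 → a8 25.
Outer hash (recomputed tag): even-index sum = 499 mod 256 = 243; odd-index sum = 368 mod 256 = 112 → f3 70.
Recomputed tag = f370; claimed = 4b70 → mismatch.

invalid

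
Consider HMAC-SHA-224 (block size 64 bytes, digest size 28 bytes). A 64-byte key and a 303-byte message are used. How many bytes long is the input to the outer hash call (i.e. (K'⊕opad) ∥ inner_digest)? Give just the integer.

Key is 64 ≤ 64 bytes, zero-padded: |K'| = 64.
Outer input = (K'⊕opad) ∥ H(inner) → 64 + 28 = 92 bytes.

92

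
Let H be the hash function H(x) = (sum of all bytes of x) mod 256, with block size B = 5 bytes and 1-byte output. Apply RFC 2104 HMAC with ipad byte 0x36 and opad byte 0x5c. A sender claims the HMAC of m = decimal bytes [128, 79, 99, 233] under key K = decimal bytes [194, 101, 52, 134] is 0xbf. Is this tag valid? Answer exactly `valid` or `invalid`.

Key decimal bytes [194, 101, 52, 134] = c2 65 34 86 is 4 bytes ≤ B = 5; zero-pad to 5 bytes: K' = c2 65 34 86 00.
K' ⊕ ipad = f4 53 02 b0 36; K' ⊕ opad = 9e 39 68 da 5c.
Inner hash: sum = 244+83+2+176+54+128+79+99+233 = 1098; mod 256 = 74 → 4a.
Outer hash (recomputed tag): sum = 158+57+104+218+92+74 = 703; mod 256 = 191 → bf.
Recomputed tag = bf; claimed = bf → match.

valid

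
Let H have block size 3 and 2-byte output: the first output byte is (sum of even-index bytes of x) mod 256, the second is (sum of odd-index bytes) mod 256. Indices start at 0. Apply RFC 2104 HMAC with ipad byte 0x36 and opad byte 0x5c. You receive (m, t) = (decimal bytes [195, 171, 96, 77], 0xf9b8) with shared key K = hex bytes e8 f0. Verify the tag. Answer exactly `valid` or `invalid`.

Key hex bytes e8 f0 is 2 bytes ≤ B = 3; zero-pad to 3 bytes: K' = e8 f0 00.
K' ⊕ ipad = de c6 36; K' ⊕ opad = b4 ac 5c.
Inner hash: even-index sum = 524 mod 256 = 12; odd-index sum = 489 mod 256 = 233 → 0c e9.
Outer hash (recomputed tag): even-index sum = 505 mod 256 = 249; odd-index sum = 184 mod 256 = 184 → f9 b8.
Recomputed tag = f9b8; claimed = f9b8 → match.

valid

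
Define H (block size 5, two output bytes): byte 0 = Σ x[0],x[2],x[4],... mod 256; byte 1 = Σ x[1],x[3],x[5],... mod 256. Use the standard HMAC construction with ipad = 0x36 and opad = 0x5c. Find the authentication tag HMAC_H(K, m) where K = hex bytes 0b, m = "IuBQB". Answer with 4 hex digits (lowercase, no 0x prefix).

4827

Key hex bytes 0b is 1 byte ≤ B = 5; zero-pad to 5 bytes: K' = 0b 00 00 00 00.
K' ⊕ ipad = 3d 36 36 36 36.  K' ⊕ opad = 57 5c 5c 5c 5c.
Inner input = (K'⊕ipad) ∥ m = 3d 36 36 36 36 ∥ 49 75 42 51 42.
Inner hash: even-index sum = 367 mod 256 = 111; odd-index sum = 313 mod 256 = 57 → 6f 39.
Outer input = (K'⊕opad) ∥ inner = 57 5c 5c 5c 5c ∥ 6f 39.
Outer hash (tag): even-index sum = 328 mod 256 = 72; odd-index sum = 295 mod 256 = 39 → 48 27.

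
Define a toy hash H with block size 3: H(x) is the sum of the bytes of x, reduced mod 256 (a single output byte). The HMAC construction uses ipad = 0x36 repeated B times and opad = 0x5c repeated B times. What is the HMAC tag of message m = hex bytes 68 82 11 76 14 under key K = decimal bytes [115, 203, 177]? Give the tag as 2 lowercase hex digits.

01

Key decimal bytes [115, 203, 177] = 73 cb b1 is exactly B = 3 bytes: K' = 73 cb b1.
K' ⊕ ipad = 45 fd 87.  K' ⊕ opad = 2f 97 ed.
Inner input = (K'⊕ipad) ∥ m = 45 fd 87 ∥ 68 82 11 76 14.
Inner hash: sum = 69+253+135+104+130+17+118+20 = 846; mod 256 = 78 → 4e.
Outer input = (K'⊕opad) ∥ inner = 2f 97 ed ∥ 4e.
Outer hash (tag): sum = 47+151+237+78 = 513; mod 256 = 1 → 01.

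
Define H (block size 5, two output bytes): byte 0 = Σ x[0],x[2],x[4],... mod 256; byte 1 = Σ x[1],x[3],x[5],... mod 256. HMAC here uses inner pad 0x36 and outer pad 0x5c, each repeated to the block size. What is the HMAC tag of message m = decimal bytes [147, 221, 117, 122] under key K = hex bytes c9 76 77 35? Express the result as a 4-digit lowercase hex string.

6760

Key hex bytes c9 76 77 35 is 4 bytes ≤ B = 5; zero-pad to 5 bytes: K' = c9 76 77 35 00.
K' ⊕ ipad = ff 40 41 03 36.  K' ⊕ opad = 95 2a 2b 69 5c.
Inner input = (K'⊕ipad) ∥ m = ff 40 41 03 36 ∥ 93 dd 75 7a.
Inner hash: even-index sum = 717 mod 256 = 205; odd-index sum = 331 mod 256 = 75 → cd 4b.
Outer input = (K'⊕opad) ∥ inner = 95 2a 2b 69 5c ∥ cd 4b.
Outer hash (tag): even-index sum = 359 mod 256 = 103; odd-index sum = 352 mod 256 = 96 → 67 60.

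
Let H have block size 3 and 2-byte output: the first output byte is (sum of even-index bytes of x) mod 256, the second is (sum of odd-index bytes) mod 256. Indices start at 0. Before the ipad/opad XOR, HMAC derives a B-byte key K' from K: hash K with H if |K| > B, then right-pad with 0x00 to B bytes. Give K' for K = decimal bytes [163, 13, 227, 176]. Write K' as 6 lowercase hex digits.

86bd00

|K| = 4 > B = 3, so first hash the key.
H(K): even-index sum = 390 mod 256 = 134; odd-index sum = 189 mod 256 = 189 → 86 bd.
Zero-pad H(K) = 86 bd to 3 bytes: K' = 86 bd 00.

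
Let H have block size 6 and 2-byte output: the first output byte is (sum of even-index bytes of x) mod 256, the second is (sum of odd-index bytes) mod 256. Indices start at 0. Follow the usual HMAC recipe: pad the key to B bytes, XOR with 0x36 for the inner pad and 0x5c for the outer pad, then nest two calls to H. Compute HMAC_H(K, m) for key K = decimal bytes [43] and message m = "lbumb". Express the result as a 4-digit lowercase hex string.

Key decimal bytes [43] = 2b is 1 byte ≤ B = 6; zero-pad to 6 bytes: K' = 2b 00 00 00 00 00.
K' ⊕ ipad = 1d 36 36 36 36 36.  K' ⊕ opad = 77 5c 5c 5c 5c 5c.
Inner input = (K'⊕ipad) ∥ m = 1d 36 36 36 36 36 ∥ 6c 62 75 6d 62.
Inner hash: even-index sum = 460 mod 256 = 204; odd-index sum = 369 mod 256 = 113 → cc 71.
Outer input = (K'⊕opad) ∥ inner = 77 5c 5c 5c 5c 5c ∥ cc 71.
Outer hash (tag): even-index sum = 507 mod 256 = 251; odd-index sum = 389 mod 256 = 133 → fb 85.

fb85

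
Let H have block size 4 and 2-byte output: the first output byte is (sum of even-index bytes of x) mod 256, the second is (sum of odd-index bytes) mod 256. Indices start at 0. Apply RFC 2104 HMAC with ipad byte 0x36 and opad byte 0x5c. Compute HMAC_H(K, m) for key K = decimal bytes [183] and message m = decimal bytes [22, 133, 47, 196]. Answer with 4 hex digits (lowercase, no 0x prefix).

436d

Key decimal bytes [183] = b7 is 1 byte ≤ B = 4; zero-pad to 4 bytes: K' = b7 00 00 00.
K' ⊕ ipad = 81 36 36 36.  K' ⊕ opad = eb 5c 5c 5c.
Inner input = (K'⊕ipad) ∥ m = 81 36 36 36 ∥ 16 85 2f c4.
Inner hash: even-index sum = 252 mod 256 = 252; odd-index sum = 437 mod 256 = 181 → fc b5.
Outer input = (K'⊕opad) ∥ inner = eb 5c 5c 5c ∥ fc b5.
Outer hash (tag): even-index sum = 579 mod 256 = 67; odd-index sum = 365 mod 256 = 109 → 43 6d.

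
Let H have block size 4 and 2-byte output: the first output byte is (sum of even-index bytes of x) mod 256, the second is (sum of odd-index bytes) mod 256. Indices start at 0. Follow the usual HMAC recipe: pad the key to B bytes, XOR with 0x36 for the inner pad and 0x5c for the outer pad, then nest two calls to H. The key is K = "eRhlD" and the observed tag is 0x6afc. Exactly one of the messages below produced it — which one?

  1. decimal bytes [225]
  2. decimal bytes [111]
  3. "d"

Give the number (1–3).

3

Key "eRhlD" = 65 52 68 6c 44 is 5 bytes > B = 4, so hash it first: H(key) = 11 be, then zero-pad to 4 bytes: K' = 11 be 00 00.
K' ⊕ ipad = 27 88 36 36; K' ⊕ opad = 4d e2 5c 5c.
m1: inner = H(27 88 36 36 e1) = 3e be; tag = H(4d e2 5c 5c 3e be) = e7fc
m2: inner = H(27 88 36 36 6f) = cc be; tag = H(4d e2 5c 5c cc be) = 75fc
m3: inner = H(27 88 36 36 64) = c1 be; tag = H(4d e2 5c 5c c1 be) = 6afc ← matches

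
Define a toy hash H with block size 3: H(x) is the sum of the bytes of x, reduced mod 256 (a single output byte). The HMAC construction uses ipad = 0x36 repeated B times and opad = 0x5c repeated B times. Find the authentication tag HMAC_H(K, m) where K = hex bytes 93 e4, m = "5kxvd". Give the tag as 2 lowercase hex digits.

82

Key hex bytes 93 e4 is 2 bytes ≤ B = 3; zero-pad to 3 bytes: K' = 93 e4 00.
K' ⊕ ipad = a5 d2 36.  K' ⊕ opad = cf b8 5c.
Inner input = (K'⊕ipad) ∥ m = a5 d2 36 ∥ 35 6b 78 76 64.
Inner hash: sum = 165+210+54+53+107+120+118+100 = 927; mod 256 = 159 → 9f.
Outer input = (K'⊕opad) ∥ inner = cf b8 5c ∥ 9f.
Outer hash (tag): sum = 207+184+92+159 = 642; mod 256 = 130 → 82.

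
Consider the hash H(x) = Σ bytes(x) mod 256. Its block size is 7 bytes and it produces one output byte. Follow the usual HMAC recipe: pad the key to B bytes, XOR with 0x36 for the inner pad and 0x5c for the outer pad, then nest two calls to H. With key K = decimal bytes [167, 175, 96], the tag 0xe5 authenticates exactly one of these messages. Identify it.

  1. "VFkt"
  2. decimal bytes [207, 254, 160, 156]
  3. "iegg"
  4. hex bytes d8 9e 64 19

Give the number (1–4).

Key decimal bytes [167, 175, 96] = a7 af 60 is 3 bytes ≤ B = 7; zero-pad to 7 bytes: K' = a7 af 60 00 00 00 00.
K' ⊕ ipad = 91 99 56 36 36 36 36; K' ⊕ opad = fb f3 3c 5c 5c 5c 5c.
m1: inner = H(91 99 56 36 36 36 36 56 46 6b 74) = d3; tag = H(fb f3 3c 5c 5c 5c 5c d3) = 6d
m2: inner = H(91 99 56 36 36 36 36 cf fe a0 9c) = 61; tag = H(fb f3 3c 5c 5c 5c 5c 61) = fb
m3: inner = H(91 99 56 36 36 36 36 69 65 67 67) = f4; tag = H(fb f3 3c 5c 5c 5c 5c f4) = 8e
m4: inner = H(91 99 56 36 36 36 36 d8 9e 64 19) = 4b; tag = H(fb f3 3c 5c 5c 5c 5c 4b) = e5 ← matches

4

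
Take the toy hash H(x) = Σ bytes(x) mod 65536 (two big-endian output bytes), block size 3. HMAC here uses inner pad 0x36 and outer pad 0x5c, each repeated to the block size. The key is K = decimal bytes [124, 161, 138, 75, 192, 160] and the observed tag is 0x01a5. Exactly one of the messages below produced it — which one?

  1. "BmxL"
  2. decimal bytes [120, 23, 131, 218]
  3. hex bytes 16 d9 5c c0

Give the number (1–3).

Key decimal bytes [124, 161, 138, 75, 192, 160] = 7c a1 8a 4b c0 a0 is 6 bytes > B = 3, so hash it first: H(key) = 03 52, then zero-pad to 3 bytes: K' = 03 52 00.
K' ⊕ ipad = 35 64 36; K' ⊕ opad = 5f 0e 5c.
m1: inner = H(35 64 36 42 6d 78 4c) = 02 42; tag = H(5f 0e 5c 02 42) = 010d
m2: inner = H(35 64 36 78 17 83 da) = 02 bb; tag = H(5f 0e 5c 02 bb) = 0186
m3: inner = H(35 64 36 16 d9 5c c0) = 02 da; tag = H(5f 0e 5c 02 da) = 01a5 ← matches

3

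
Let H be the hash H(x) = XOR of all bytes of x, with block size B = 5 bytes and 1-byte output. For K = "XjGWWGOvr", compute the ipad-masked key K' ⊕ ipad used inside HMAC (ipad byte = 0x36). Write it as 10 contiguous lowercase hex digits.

4f36363636

Key "XjGWWGOvr" = 58 6a 47 57 57 47 4f 76 72 is 9 bytes > B = 5, so hash it first: H(key) = 79, then zero-pad to 5 bytes: K' = 79 00 00 00 00.
XOR each byte with 0x36: 79⊕36=4f, 00⊕36=36, 00⊕36=36, 00⊕36=36, 00⊕36=36.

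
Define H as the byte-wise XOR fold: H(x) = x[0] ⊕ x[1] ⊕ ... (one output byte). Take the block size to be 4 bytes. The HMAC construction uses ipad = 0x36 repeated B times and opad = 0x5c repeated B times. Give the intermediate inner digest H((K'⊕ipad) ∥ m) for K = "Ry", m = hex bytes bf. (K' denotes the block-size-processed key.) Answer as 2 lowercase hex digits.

Key "Ry" = 52 79 is 2 bytes ≤ B = 4; zero-pad to 4 bytes: K' = 52 79 00 00.
K' ⊕ ipad = 64 4f 36 36.
Inner input = 64 4f 36 36 ∥ bf.
Inner hash: XOR 64⊕4f⊕36⊕36⊕bf = 94.

94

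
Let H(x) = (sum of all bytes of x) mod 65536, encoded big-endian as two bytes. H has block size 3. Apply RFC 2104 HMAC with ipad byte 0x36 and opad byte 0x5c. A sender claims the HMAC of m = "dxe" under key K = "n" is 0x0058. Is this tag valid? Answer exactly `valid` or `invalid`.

Key "n" = 6e is 1 byte ≤ B = 3; zero-pad to 3 bytes: K' = 6e 00 00.
K' ⊕ ipad = 58 36 36; K' ⊕ opad = 32 5c 5c.
Inner hash: sum = 88+54+54+100+120+101 = 517 → 02 05.
Outer hash (recomputed tag): sum = 50+92+92+2+5 = 241 → 00 f1.
Recomputed tag = 00f1; claimed = 0058 → mismatch.

invalid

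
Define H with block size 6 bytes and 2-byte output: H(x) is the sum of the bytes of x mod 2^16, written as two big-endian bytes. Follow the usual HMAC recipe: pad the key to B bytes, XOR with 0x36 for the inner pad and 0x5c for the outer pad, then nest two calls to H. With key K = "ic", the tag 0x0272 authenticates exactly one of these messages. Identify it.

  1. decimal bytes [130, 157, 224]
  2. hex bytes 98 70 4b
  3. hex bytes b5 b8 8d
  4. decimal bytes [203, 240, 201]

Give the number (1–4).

Key "ic" = 69 63 is 2 bytes ≤ B = 6; zero-pad to 6 bytes: K' = 69 63 00 00 00 00.
K' ⊕ ipad = 5f 55 36 36 36 36; K' ⊕ opad = 35 3f 5c 5c 5c 5c.
m1: inner = H(5f 55 36 36 36 36 82 9d e0) = 03 8b; tag = H(35 3f 5c 5c 5c 5c 03 8b) = 0272 ← matches
m2: inner = H(5f 55 36 36 36 36 98 70 4b) = 02 df; tag = H(35 3f 5c 5c 5c 5c 02 df) = 02c5
m3: inner = H(5f 55 36 36 36 36 b5 b8 8d) = 03 86; tag = H(35 3f 5c 5c 5c 5c 03 86) = 026d
m4: inner = H(5f 55 36 36 36 36 cb f0 c9) = 04 10; tag = H(35 3f 5c 5c 5c 5c 04 10) = 01f8

1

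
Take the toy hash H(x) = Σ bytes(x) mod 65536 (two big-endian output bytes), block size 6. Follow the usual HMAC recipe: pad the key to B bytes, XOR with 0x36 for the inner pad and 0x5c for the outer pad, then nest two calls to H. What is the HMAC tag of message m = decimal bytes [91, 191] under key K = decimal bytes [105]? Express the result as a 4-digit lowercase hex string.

Key decimal bytes [105] = 69 is 1 byte ≤ B = 6; zero-pad to 6 bytes: K' = 69 00 00 00 00 00.
K' ⊕ ipad = 5f 36 36 36 36 36.  K' ⊕ opad = 35 5c 5c 5c 5c 5c.
Inner input = (K'⊕ipad) ∥ m = 5f 36 36 36 36 36 ∥ 5b bf.
Inner hash: sum = 95+54+54+54+54+54+91+191 = 647 → 02 87.
Outer input = (K'⊕opad) ∥ inner = 35 5c 5c 5c 5c 5c ∥ 02 87.
Outer hash (tag): sum = 53+92+92+92+92+92+2+135 = 650 → 02 8a.

028a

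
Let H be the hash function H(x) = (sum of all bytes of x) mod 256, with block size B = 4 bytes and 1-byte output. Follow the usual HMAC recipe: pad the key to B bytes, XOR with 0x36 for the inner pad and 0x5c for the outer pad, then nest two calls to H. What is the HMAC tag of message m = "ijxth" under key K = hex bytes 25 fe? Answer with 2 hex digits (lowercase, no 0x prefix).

Key hex bytes 25 fe is 2 bytes ≤ B = 4; zero-pad to 4 bytes: K' = 25 fe 00 00.
K' ⊕ ipad = 13 c8 36 36.  K' ⊕ opad = 79 a2 5c 5c.
Inner input = (K'⊕ipad) ∥ m = 13 c8 36 36 ∥ 69 6a 78 74 68.
Inner hash: sum = 19+200+54+54+105+106+120+116+104 = 878; mod 256 = 110 → 6e.
Outer input = (K'⊕opad) ∥ inner = 79 a2 5c 5c ∥ 6e.
Outer hash (tag): sum = 121+162+92+92+110 = 577; mod 256 = 65 → 41.

41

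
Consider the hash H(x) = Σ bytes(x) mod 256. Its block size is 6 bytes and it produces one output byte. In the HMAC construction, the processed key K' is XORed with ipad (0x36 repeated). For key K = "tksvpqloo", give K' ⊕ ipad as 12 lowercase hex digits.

Key "tksvpqloo" = 74 6b 73 76 70 71 6c 6f 6f is 9 bytes > B = 6, so hash it first: H(key) = f3, then zero-pad to 6 bytes: K' = f3 00 00 00 00 00.
XOR each byte with 0x36: f3⊕36=c5, 00⊕36=36, 00⊕36=36, 00⊕36=36, 00⊕36=36, 00⊕36=36.

c53636363636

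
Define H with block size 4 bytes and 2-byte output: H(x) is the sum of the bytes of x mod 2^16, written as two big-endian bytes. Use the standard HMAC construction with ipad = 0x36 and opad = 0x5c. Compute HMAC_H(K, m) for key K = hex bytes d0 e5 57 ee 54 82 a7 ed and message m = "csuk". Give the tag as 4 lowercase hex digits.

Key hex bytes d0 e5 57 ee 54 82 a7 ed is 8 bytes > B = 4, so hash it first: H(key) = 05 64, then zero-pad to 4 bytes: K' = 05 64 00 00.
K' ⊕ ipad = 33 52 36 36.  K' ⊕ opad = 59 38 5c 5c.
Inner input = (K'⊕ipad) ∥ m = 33 52 36 36 ∥ 63 73 75 6b.
Inner hash: sum = 51+82+54+54+99+115+117+107 = 679 → 02 a7.
Outer input = (K'⊕opad) ∥ inner = 59 38 5c 5c ∥ 02 a7.
Outer hash (tag): sum = 89+56+92+92+2+167 = 498 → 01 f2.

01f2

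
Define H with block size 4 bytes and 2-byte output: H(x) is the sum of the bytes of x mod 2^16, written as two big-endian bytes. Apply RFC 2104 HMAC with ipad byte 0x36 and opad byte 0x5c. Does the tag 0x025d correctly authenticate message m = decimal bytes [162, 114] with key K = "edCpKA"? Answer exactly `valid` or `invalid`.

Key "edCpKA" = 65 64 43 70 4b 41 is 6 bytes > B = 4, so hash it first: H(key) = 02 08, then zero-pad to 4 bytes: K' = 02 08 00 00.
K' ⊕ ipad = 34 3e 36 36; K' ⊕ opad = 5e 54 5c 5c.
Inner hash: sum = 52+62+54+54+162+114 = 498 → 01 f2.
Outer hash (recomputed tag): sum = 94+84+92+92+1+242 = 605 → 02 5d.
Recomputed tag = 025d; claimed = 025d → match.

valid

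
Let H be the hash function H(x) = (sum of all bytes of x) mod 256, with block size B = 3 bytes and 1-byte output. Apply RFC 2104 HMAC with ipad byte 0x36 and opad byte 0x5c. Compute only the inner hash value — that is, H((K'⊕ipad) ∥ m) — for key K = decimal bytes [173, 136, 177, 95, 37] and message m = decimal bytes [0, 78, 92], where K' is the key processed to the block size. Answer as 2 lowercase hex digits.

Key decimal bytes [173, 136, 177, 95, 37] = ad 88 b1 5f 25 is 5 bytes > B = 3, so hash it first: H(key) = 6a, then zero-pad to 3 bytes: K' = 6a 00 00.
K' ⊕ ipad = 5c 36 36.
Inner input = 5c 36 36 ∥ 00 4e 5c.
Inner hash: sum = 92+54+54+0+78+92 = 370; mod 256 = 114 → 72.

72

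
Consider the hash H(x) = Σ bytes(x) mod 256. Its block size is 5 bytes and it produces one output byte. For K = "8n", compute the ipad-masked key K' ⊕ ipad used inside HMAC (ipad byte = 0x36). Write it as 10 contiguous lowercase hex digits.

Key "8n" = 38 6e is 2 bytes ≤ B = 5; zero-pad to 5 bytes: K' = 38 6e 00 00 00.
XOR each byte with 0x36: 38⊕36=0e, 6e⊕36=58, 00⊕36=36, 00⊕36=36, 00⊕36=36.

0e58363636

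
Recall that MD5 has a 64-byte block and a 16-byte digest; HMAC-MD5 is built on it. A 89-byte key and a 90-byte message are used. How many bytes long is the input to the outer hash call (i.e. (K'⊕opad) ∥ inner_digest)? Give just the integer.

Key is 89 > 64 bytes, so it is hashed to 16 bytes then zero-padded to 64: |K'| = 64.
Outer input = (K'⊕opad) ∥ H(inner) → 64 + 16 = 80 bytes.

80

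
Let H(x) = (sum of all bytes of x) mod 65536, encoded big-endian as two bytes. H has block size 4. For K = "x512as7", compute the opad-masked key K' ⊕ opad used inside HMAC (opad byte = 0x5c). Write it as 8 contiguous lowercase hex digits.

Key "x512as7" = 78 35 31 32 61 73 37 is 7 bytes > B = 4, so hash it first: H(key) = 02 1b, then zero-pad to 4 bytes: K' = 02 1b 00 00.
XOR each byte with 0x5c: 02⊕5c=5e, 1b⊕5c=47, 00⊕5c=5c, 00⊕5c=5c.

5e475c5c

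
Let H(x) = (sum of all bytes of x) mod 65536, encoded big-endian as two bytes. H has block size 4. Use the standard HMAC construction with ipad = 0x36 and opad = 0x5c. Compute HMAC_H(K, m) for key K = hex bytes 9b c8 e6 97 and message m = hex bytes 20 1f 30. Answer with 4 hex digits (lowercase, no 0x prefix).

036e

Key hex bytes 9b c8 e6 97 is exactly B = 4 bytes: K' = 9b c8 e6 97.
K' ⊕ ipad = ad fe d0 a1.  K' ⊕ opad = c7 94 ba cb.
Inner input = (K'⊕ipad) ∥ m = ad fe d0 a1 ∥ 20 1f 30.
Inner hash: sum = 173+254+208+161+32+31+48 = 907 → 03 8b.
Outer input = (K'⊕opad) ∥ inner = c7 94 ba cb ∥ 03 8b.
Outer hash (tag): sum = 199+148+186+203+3+139 = 878 → 03 6e.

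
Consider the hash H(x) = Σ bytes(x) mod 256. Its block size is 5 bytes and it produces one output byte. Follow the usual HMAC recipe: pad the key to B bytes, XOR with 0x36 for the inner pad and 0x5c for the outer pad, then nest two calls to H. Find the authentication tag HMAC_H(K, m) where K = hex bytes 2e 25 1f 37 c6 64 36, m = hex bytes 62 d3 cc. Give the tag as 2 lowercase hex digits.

Key hex bytes 2e 25 1f 37 c6 64 36 is 7 bytes > B = 5, so hash it first: H(key) = 09, then zero-pad to 5 bytes: K' = 09 00 00 00 00.
K' ⊕ ipad = 3f 36 36 36 36.  K' ⊕ opad = 55 5c 5c 5c 5c.
Inner input = (K'⊕ipad) ∥ m = 3f 36 36 36 36 ∥ 62 d3 cc.
Inner hash: sum = 63+54+54+54+54+98+211+204 = 792; mod 256 = 24 → 18.
Outer input = (K'⊕opad) ∥ inner = 55 5c 5c 5c 5c ∥ 18.
Outer hash (tag): sum = 85+92+92+92+92+24 = 477; mod 256 = 221 → dd.

dd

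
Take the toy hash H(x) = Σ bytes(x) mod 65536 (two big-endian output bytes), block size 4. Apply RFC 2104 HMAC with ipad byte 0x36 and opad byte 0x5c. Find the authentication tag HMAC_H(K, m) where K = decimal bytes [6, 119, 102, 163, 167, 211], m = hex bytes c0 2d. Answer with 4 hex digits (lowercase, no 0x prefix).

0238

Key decimal bytes [6, 119, 102, 163, 167, 211] = 06 77 66 a3 a7 d3 is 6 bytes > B = 4, so hash it first: H(key) = 03 00, then zero-pad to 4 bytes: K' = 03 00 00 00.
K' ⊕ ipad = 35 36 36 36.  K' ⊕ opad = 5f 5c 5c 5c.
Inner input = (K'⊕ipad) ∥ m = 35 36 36 36 ∥ c0 2d.
Inner hash: sum = 53+54+54+54+192+45 = 452 → 01 c4.
Outer input = (K'⊕opad) ∥ inner = 5f 5c 5c 5c ∥ 01 c4.
Outer hash (tag): sum = 95+92+92+92+1+196 = 568 → 02 38.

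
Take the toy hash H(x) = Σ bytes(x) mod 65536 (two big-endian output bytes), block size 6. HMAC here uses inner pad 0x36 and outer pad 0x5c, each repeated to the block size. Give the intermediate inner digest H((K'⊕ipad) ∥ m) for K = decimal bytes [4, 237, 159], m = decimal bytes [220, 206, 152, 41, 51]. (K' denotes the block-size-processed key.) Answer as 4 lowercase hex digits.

Key decimal bytes [4, 237, 159] = 04 ed 9f is 3 bytes ≤ B = 6; zero-pad to 6 bytes: K' = 04 ed 9f 00 00 00.
K' ⊕ ipad = 32 db a9 36 36 36.
Inner input = 32 db a9 36 36 36 ∥ dc ce 98 29 33.
Inner hash: sum = 50+219+169+54+54+54+220+206+152+41+51 = 1270 → 04 f6.

04f6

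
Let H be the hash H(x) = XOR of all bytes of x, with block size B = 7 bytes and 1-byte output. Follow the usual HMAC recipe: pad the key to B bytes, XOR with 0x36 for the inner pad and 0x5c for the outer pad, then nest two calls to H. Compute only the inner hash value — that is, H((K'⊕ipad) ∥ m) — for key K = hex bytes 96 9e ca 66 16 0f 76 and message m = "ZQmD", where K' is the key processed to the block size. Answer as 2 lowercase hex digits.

Key hex bytes 96 9e ca 66 16 0f 76 is exactly B = 7 bytes: K' = 96 9e ca 66 16 0f 76.
K' ⊕ ipad = a0 a8 fc 50 20 39 40.
Inner input = a0 a8 fc 50 20 39 40 ∥ 5a 51 6d 44.
Inner hash: XOR a0⊕a8⊕fc⊕50⊕20⊕39⊕40⊕5a⊕51⊕6d⊕44 = df.

df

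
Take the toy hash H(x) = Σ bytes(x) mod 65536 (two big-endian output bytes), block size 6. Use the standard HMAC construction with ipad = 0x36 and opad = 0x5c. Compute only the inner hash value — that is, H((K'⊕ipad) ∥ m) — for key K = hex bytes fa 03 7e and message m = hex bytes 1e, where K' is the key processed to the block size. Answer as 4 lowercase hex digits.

Key hex bytes fa 03 7e is 3 bytes ≤ B = 6; zero-pad to 6 bytes: K' = fa 03 7e 00 00 00.
K' ⊕ ipad = cc 35 48 36 36 36.
Inner input = cc 35 48 36 36 36 ∥ 1e.
Inner hash: sum = 204+53+72+54+54+54+30 = 521 → 02 09.

0209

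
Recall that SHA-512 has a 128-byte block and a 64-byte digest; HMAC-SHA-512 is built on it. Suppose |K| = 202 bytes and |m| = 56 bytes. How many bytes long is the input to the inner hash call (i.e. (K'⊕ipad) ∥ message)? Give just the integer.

184

Key is 202 > 128 bytes, so it is hashed to 64 bytes then zero-padded to 128: |K'| = 128.
Inner input = (K'⊕ipad) ∥ m → 128 + 56 = 184 bytes.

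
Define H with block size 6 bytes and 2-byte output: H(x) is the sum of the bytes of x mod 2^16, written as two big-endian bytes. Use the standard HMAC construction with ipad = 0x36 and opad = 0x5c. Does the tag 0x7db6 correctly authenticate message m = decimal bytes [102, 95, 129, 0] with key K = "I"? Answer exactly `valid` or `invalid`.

Key "I" = 49 is 1 byte ≤ B = 6; zero-pad to 6 bytes: K' = 49 00 00 00 00 00.
K' ⊕ ipad = 7f 36 36 36 36 36; K' ⊕ opad = 15 5c 5c 5c 5c 5c.
Inner hash: sum = 127+54+54+54+54+54+102+95+129+0 = 723 → 02 d3.
Outer hash (recomputed tag): sum = 21+92+92+92+92+92+2+211 = 694 → 02 b6.
Recomputed tag = 02b6; claimed = 7db6 → mismatch.

invalid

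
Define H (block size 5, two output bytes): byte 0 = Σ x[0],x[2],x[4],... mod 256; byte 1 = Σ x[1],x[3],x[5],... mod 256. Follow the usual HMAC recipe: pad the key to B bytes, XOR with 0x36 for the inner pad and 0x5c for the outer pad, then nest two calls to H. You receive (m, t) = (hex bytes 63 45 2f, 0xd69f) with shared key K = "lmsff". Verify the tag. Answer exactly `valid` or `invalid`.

valid

Key "lmsff" = 6c 6d 73 66 66 is exactly B = 5 bytes: K' = 6c 6d 73 66 66.
K' ⊕ ipad = 5a 5b 45 50 50; K' ⊕ opad = 30 31 2f 3a 3a.
Inner hash: even-index sum = 308 mod 256 = 52; odd-index sum = 317 mod 256 = 61 → 34 3d.
Outer hash (recomputed tag): even-index sum = 214 mod 256 = 214; odd-index sum = 159 mod 256 = 159 → d6 9f.
Recomputed tag = d69f; claimed = d69f → match.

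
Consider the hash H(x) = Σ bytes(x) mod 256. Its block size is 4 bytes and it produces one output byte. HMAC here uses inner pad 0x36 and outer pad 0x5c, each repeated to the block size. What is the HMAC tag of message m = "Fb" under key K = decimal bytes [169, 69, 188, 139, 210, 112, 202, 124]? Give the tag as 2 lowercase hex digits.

Key decimal bytes [169, 69, 188, 139, 210, 112, 202, 124] = a9 45 bc 8b d2 70 ca 7c is 8 bytes > B = 4, so hash it first: H(key) = bd, then zero-pad to 4 bytes: K' = bd 00 00 00.
K' ⊕ ipad = 8b 36 36 36.  K' ⊕ opad = e1 5c 5c 5c.
Inner input = (K'⊕ipad) ∥ m = 8b 36 36 36 ∥ 46 62.
Inner hash: sum = 139+54+54+54+70+98 = 469; mod 256 = 213 → d5.
Outer input = (K'⊕opad) ∥ inner = e1 5c 5c 5c ∥ d5.
Outer hash (tag): sum = 225+92+92+92+213 = 714; mod 256 = 202 → ca.

ca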